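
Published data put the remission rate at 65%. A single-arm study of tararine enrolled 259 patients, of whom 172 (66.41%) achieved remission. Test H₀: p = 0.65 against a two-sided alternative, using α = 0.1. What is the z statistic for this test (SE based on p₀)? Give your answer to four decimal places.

z = 0.4755

p̂ = 172/259 = 0.664093.
Standard error under H₀: √(0.65×0.35/259) = 0.029637.
z = (0.664093 − 0.65)/0.029637 = 0.014093/0.029637 = 0.4755.
Two-sided p-value ≈ 2·Φ(−0.476) = 0.6344; since p > α = 0.1, fail to reject H₀.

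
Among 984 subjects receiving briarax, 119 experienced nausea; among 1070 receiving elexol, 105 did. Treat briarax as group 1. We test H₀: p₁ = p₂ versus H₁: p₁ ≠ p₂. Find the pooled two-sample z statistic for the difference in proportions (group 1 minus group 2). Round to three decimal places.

z = 1.656

p̂₁ = 119/984 = 0.12093, p̂₂ = 105/1070 = 0.09813.
Pooled p̂ = (119+105)/(984+1070) = 224/2054 = 0.10906.
SE = √(0.0971624 × 0.00195084) = 0.01377.
z = (0.12093 − 0.09813)/0.01377 = 0.02280/0.01377 = 1.656.
Two-sided p-value ≈ 2·Φ(−1.656) = 0.0976.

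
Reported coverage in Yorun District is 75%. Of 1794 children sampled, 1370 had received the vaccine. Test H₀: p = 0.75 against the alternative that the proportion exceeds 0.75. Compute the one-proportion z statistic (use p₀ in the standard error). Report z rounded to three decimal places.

p̂ = 1370/1794 ≈ 0.763657.
SE = √(p₀(1−p₀)/n) = √(0.1875/1794) = 0.010223.
z = (0.763657 − 0.75)/0.010223 = 0.013657/0.010223 = 1.336.

z = 1.336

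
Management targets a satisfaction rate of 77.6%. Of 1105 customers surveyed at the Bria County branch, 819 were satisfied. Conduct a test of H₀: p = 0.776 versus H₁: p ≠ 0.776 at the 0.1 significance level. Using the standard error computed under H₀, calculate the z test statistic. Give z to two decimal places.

z = -2.78

p̂ = 819/1105 = 0.7412.
Under H₀, SE = √(0.776·0.224/1105) = √(0.000157307) = 0.0125.
z = (0.7412 − 0.776)/0.0125 = -0.0348/0.0125 = -2.78.
Two-sided p-value ≈ 2·Φ(−2.777) = 0.0055, so at α = 0.1 we reject H₀.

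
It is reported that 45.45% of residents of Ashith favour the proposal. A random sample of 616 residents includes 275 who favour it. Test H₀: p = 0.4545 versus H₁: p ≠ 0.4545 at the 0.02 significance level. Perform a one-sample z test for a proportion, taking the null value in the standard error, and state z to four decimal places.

z = -0.4023

p̂ = 275/616 = 0.446429.
SE = √(p₀(1−p₀)/n) = √(0.24793/616) = 0.020062.
z = (0.446429 − 0.4545)/0.020062 = -0.008071/0.020062 = -0.4023.
Two-sided p-value ≈ 2·Φ(−0.402) = 0.6874, so at α = 0.02 we fail to reject H₀.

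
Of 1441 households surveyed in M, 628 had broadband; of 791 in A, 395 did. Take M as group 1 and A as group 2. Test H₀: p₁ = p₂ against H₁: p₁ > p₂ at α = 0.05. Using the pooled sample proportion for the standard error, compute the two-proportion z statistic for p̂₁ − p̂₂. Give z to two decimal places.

z = -2.88

p̂₁ = 628/1441 = 0.43581, p̂₂ = 395/791 = 0.49937.
Pooled p̂ = (628+395)/(1441+791) = 1023/2232 = 0.45833.
SE = √(0.248264 × 0.00195819) = 0.02205.
z = (0.43581 − 0.49937)/0.02205 = -0.06356/0.02205 = -2.88.
p-value = P(Z > -2.883) ≈ 0.9980. With α = 0.05, fail to reject H₀.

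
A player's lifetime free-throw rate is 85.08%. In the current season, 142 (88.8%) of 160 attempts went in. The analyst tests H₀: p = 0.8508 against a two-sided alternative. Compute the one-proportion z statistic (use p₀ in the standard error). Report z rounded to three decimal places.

z = 1.303

p̂ = 142/160 ≈ 0.88750.
SE = √(p₀(1−p₀)/n) = √(0.12694/160) = 0.02817.
z = (0.88750 − 0.8508)/0.02817 = 0.03670/0.02817 = 1.303.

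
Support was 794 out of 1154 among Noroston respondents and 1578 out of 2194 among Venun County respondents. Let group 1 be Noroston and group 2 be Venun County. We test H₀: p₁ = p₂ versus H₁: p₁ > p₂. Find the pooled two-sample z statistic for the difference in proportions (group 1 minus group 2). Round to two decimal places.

p̂₁ = 794/1154 = 0.6880, p̂₂ = 1578/2194 = 0.7192.
Pooled p̂ = (794+1578)/(1154+2194) = 2372/3348 = 0.7085.
SE = √(0.206535 × 0.00132234) = 0.0165.
z = (0.6880 − 0.7192)/0.0165 = -0.0312/0.0165 = -1.89.

z = -1.89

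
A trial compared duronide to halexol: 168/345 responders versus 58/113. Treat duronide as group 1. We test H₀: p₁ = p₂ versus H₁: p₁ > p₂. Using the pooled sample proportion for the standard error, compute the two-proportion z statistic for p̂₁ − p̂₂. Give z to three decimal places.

z = -0.486

p̂₁ = 168/345 = 0.48696, p̂₂ = 58/113 = 0.51327.
Pooled p̂ = (168+58)/(345+113) = 226/458 = 0.49345.
SE = √(p̂(1−p̂)(1/n₁+1/n₂)) = √(0.49345·0.50655·0.0117481) = √(0.00293652) = 0.05419.
z = (0.48696 − 0.51327)/0.05419 = -0.02631/0.05419 = -0.486.
p-value = P(Z > -0.486) ≈ 0.6864.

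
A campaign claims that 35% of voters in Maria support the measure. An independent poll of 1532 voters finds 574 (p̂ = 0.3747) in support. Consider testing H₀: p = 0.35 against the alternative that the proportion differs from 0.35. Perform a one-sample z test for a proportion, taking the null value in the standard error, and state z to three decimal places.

p̂ = 574/1532 = 0.374674.
Standard error under H₀: √(0.35×0.65/1532) = 0.012186.
z = (0.374674 − 0.35)/0.012186 = 0.024674/0.012186 = 2.025.
p-value = 2·P(Z > 2.025) ≈ 0.0429.

z = 2.025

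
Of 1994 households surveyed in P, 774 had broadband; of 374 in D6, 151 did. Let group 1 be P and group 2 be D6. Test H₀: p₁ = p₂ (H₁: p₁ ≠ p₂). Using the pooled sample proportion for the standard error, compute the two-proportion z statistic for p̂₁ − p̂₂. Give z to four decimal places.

z = -0.5667

p̂₁ = 774/1994 = 0.388164, p̂₂ = 151/374 = 0.403743.
Pooled p̂ = (774+151)/(1994+374) = 925/2368 = 0.390625.
SE = √(0.238037 × 0.0031753) = 0.027493.
z = (0.388164 − 0.403743)/0.027493 = -0.015579/0.027493 = -0.5667.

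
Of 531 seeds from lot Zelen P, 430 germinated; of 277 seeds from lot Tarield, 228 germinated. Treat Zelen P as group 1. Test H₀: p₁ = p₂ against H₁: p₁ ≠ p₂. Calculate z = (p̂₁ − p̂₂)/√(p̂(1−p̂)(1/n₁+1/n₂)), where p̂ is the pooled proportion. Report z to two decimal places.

z = -0.46

p̂₁ = 430/531 = 0.8098, p̂₂ = 228/277 = 0.8231.
Pooled p̂ = (430+228)/(531+277) = 658/808 = 0.8144.
SE = √(0.15118 × 0.00549335) = 0.0288.
z = (0.8098 − 0.8231)/0.0288 = -0.0133/0.0288 = -0.46.
Two-sided p-value ≈ 2·Φ(−0.462) = 0.6441.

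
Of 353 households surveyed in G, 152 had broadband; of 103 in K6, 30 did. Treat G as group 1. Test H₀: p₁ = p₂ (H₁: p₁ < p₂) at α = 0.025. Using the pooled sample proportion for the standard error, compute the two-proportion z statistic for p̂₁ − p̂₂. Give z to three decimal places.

p̂₁ = 152/353 ≈ 0.43059, p̂₂ = 30/103 ≈ 0.29126.
Pooled p̂ = (152+30)/(353+103) = 182/456 = 0.39912.
SE = √(p̂(1−p̂)(1/n₁+1/n₂)) = √(0.39912·0.60088·0.0125416) = √(0.00300777) = 0.05484.
z = (0.43059 − 0.29126)/0.05484 = 0.13933/0.05484 = 2.541.
p-value = P(Z < 2.541) ≈ 0.9945. With α = 0.025, fail to reject H₀.

z = 2.541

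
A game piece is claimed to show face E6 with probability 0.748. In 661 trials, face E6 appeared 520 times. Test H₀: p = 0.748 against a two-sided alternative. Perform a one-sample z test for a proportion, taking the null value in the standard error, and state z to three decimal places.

p̂ = 520/661 ≈ 0.78669.
Under H₀, SE = √(0.748·0.252/661) = √(0.000285168) = 0.01689.
z = (0.78669 − 0.748)/0.01689 = 0.03869/0.01689 = 2.291.

z = 2.291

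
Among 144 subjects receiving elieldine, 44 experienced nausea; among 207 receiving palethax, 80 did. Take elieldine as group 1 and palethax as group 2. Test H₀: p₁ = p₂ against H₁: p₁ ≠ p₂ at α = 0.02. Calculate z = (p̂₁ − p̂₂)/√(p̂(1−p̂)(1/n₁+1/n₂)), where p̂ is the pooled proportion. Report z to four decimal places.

z = -1.5601

p̂₁ = 44/144 = 0.3055556, p̂₂ = 80/207 = 0.3864734.
Pooled p̂ = (44+80)/(144+207) = 124/351 = 0.3532764.
SE = √(0.228472 × 0.0117754) = 0.0518685.
z = (0.3055556 − 0.3864734)/0.0518685 = -0.0809178/0.0518685 = -1.5601.
Two-sided p-value ≈ 2·Φ(−1.560) = 0.1187; since p > α = 0.02, fail to reject H₀.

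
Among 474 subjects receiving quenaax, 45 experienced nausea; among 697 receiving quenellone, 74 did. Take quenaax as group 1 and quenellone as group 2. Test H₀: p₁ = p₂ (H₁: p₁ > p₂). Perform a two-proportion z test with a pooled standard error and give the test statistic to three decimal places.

p̂₁ = 45/474 ≈ 0.09494, p̂₂ = 74/697 ≈ 0.10617.
Pooled p̂ = (45+74)/(474+697) = 119/1171 = 0.10162.
SE = √(p̂(1−p̂)(1/n₁+1/n₂)) = √(0.10162·0.89838·0.00354442) = √(0.00032359) = 0.01799.
z = (0.09494 − 0.10617)/0.01799 = -0.01123/0.01799 = -0.624.
p-value = P(Z > -0.624) ≈ 0.7338.

z = -0.624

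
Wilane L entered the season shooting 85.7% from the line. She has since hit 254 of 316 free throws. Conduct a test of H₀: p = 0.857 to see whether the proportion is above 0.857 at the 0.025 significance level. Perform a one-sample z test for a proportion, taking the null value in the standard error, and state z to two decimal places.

z = -2.70

p̂ = 254/316 ≈ 0.8038.
Standard error under H₀: √(0.857×0.143/316) = 0.0197.
z = (0.8038 − 0.857)/0.0197 = -0.0532/0.0197 = -2.70.
p-value = P(Z > -2.702) ≈ 0.9965; since p > α = 0.025, fail to reject H₀.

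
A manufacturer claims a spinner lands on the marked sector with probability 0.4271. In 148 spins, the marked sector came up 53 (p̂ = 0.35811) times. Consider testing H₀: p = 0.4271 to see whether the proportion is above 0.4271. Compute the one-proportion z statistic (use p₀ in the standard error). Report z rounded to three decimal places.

p̂ = 53/148 = 0.35811.
SE = √(p₀(1−p₀)/n) = √(0.24469/148) = 0.04066.
z = (0.35811 − 0.4271)/0.04066 = -0.06899/0.04066 = -1.697.
p-value = P(Z > -1.697) ≈ 0.9551.

z = -1.697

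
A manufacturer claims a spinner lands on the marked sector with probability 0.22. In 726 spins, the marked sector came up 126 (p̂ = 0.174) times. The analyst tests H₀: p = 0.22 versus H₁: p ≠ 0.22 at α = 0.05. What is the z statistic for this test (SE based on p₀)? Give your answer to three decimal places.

p̂ = 126/726 ≈ 0.173554.
SE = √(p₀(1−p₀)/n) = √(0.1716/726) = 0.015374.
z = (0.173554 − 0.22)/0.015374 = -0.046446/0.015374 = -3.021.
p-value = 2·P(Z > 3.021) ≈ 0.0025. With α = 0.05, reject H₀.

z = -3.021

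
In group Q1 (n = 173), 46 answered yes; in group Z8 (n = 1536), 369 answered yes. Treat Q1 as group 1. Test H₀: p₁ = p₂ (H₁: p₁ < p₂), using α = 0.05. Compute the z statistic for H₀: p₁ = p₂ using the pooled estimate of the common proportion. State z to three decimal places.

z = 0.746

p̂₁ = 46/173 ≈ 0.26590, p̂₂ = 369/1536 ≈ 0.24023.
Pooled p̂ = (46+369)/(173+1536) = 415/1709 = 0.24283.
SE = √(0.183865 × 0.00643139) = 0.03439.
z = (0.26590 − 0.24023)/0.03439 = 0.02567/0.03439 = 0.746.
p-value = P(Z < 0.746) ≈ 0.7722. With α = 0.05, fail to reject H₀.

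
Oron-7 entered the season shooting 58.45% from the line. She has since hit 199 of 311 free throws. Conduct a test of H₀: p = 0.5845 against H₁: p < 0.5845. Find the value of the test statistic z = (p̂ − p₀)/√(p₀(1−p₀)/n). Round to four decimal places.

z = 1.9815

p̂ = 199/311 ≈ 0.6398714.
Under H₀, SE = √(0.5845·0.4155/311) = √(0.0007809) = 0.0279446.
z = (0.6398714 − 0.5845)/0.0279446 = 0.0553714/0.0279446 = 1.9815.
p-value = P(Z < 1.981) ≈ 0.9762.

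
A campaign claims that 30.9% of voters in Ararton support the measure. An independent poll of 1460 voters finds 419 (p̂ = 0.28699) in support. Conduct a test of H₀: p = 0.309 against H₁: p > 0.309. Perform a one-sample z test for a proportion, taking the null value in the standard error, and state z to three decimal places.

p̂ = 419/1460 = 0.286986.
Under H₀, SE = √(0.309·0.691/1460) = √(0.000146246) = 0.012093.
z = (0.286986 − 0.309)/0.012093 = -0.022014/0.012093 = -1.820.

z = -1.820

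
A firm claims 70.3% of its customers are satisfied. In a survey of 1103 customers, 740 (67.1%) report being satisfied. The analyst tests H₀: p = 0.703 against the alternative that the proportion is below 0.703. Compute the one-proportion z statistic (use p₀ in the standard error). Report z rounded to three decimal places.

p̂ = 740/1103 ≈ 0.67090.
Under H₀, SE = √(0.703·0.297/1103) = √(0.000189294) = 0.01376.
z = (0.67090 − 0.703)/0.01376 = -0.03210/0.01376 = -2.333.
p-value = P(Z < -2.333) ≈ 0.0098.

z = -2.333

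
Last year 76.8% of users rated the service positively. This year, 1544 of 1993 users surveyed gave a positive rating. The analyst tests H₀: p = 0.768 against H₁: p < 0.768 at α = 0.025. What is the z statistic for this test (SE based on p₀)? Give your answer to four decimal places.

z = 0.7098

p̂ = 1544/1993 = 0.774711.
Under H₀, SE = √(0.768·0.232/1993) = √(8.94009e-05) = 0.009455.
z = (0.774711 − 0.768)/0.009455 = 0.006711/0.009455 = 0.7098.
p-value = P(Z < 0.710) ≈ 0.7611. With α = 0.025, fail to reject H₀.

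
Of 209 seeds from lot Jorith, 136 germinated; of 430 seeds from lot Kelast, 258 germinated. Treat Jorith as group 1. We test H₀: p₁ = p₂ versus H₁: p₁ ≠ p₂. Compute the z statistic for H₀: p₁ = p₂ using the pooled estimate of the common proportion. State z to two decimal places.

z = 1.24

p̂₁ = 136/209 = 0.6507, p̂₂ = 258/430 = 0.6000.
Pooled p̂ = (136+258)/(209+430) = 394/639 = 0.6166.
SE = √(p̂(1−p̂)(1/n₁+1/n₂)) = √(0.6166·0.3834·0.00711027) = √(0.00168092) = 0.0410.
z = (0.6507 − 0.6000)/0.0410 = 0.0507/0.0410 = 1.24.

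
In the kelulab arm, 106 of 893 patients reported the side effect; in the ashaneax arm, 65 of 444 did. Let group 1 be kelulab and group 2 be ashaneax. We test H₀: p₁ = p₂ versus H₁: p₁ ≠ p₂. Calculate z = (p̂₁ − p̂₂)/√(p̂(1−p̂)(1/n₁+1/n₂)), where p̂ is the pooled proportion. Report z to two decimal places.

p̂₁ = 106/893 = 0.1187, p̂₂ = 65/444 = 0.1464.
Pooled p̂ = (106+65)/(893+444) = 171/1337 = 0.1279.
SE = √(p̂(1−p̂)(1/n₁+1/n₂)) = √(0.1279·0.8721·0.00337207) = √(0.000376122) = 0.0194.
z = (0.1187 − 0.1464)/0.0194 = -0.0277/0.0194 = -1.43.
p-value = 2·P(Z > 1.428) ≈ 0.1533.

z = -1.43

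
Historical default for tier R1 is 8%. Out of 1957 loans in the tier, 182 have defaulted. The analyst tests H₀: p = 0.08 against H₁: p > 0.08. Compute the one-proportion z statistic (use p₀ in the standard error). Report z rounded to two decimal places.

z = 2.12

p̂ = 182/1957 = 0.09300.
Standard error under H₀: √(0.08×0.92/1957) = 0.00613.
z = (0.09300 − 0.08)/0.00613 = 0.01300/0.00613 = 2.12.
p-value = P(Z > 2.120) ≈ 0.0170.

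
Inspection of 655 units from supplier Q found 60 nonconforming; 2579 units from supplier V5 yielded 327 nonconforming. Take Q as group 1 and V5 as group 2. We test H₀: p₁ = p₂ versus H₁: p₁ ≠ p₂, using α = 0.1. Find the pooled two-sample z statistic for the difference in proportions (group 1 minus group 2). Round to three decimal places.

p̂₁ = 60/655 = 0.09160, p̂₂ = 327/2579 = 0.12679.
Pooled p̂ = (60+327)/(655+2579) = 387/3234 = 0.11967.
SE = √(0.105346 × 0.00191446) = 0.01420.
z = (0.09160 − 0.12679)/0.01420 = -0.03519/0.01420 = -2.478.
Two-sided p-value ≈ 2·Φ(−2.478) = 0.0132. With α = 0.1, reject H₀.

z = -2.478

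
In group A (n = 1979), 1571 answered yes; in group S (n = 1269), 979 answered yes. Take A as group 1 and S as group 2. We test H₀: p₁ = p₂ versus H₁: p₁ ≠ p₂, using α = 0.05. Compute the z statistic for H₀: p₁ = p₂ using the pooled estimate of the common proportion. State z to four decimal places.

p̂₁ = 1571/1979 ≈ 0.7938353, p̂₂ = 979/1269 ≈ 0.7714736.
Pooled p̂ = (1571+979)/(1979+1269) = 2550/3248 = 0.7850985.
SE = √(0.168719 × 0.00129333) = 0.0147719.
z = (0.7938353 − 0.7714736)/0.0147719 = 0.0223617/0.0147719 = 1.5138.
Two-sided p-value ≈ 2·Φ(−1.514) = 0.1301; since p > α = 0.05, fail to reject H₀.

z = 1.5138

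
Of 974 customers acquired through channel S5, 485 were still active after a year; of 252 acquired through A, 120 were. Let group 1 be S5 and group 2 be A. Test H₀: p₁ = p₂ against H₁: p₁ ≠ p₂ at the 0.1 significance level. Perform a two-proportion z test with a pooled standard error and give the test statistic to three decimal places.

p̂₁ = 485/974 ≈ 0.49795, p̂₂ = 120/252 ≈ 0.47619.
Pooled p̂ = (485+120)/(974+252) = 605/1226 = 0.49347.
SE = √(0.249957 × 0.00499495) = 0.03533.
z = (0.49795 − 0.47619)/0.03533 = 0.02176/0.03533 = 0.616.
Two-sided p-value ≈ 2·Φ(−0.616) = 0.5381; since p > α = 0.1, fail to reject H₀.

z = 0.616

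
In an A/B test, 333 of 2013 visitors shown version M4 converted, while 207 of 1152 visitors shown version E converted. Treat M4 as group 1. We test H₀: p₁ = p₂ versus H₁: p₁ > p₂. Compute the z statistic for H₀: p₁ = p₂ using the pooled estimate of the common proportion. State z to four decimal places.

p̂₁ = 333/2013 = 0.165425, p̂₂ = 207/1152 = 0.179688.
Pooled p̂ = (333+207)/(2013+1152) = 540/3165 = 0.170616.
SE = √(0.141506 × 0.00136483) = 0.013897.
z = (0.165425 − 0.179688)/0.013897 = -0.014263/0.013897 = -1.0263.

z = -1.0263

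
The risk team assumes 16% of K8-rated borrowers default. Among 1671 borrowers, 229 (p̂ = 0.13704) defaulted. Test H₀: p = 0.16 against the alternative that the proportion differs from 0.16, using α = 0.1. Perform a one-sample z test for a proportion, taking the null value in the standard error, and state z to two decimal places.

p̂ = 229/1671 = 0.1370.
SE = √(p₀(1−p₀)/n) = √(0.1344/1671) = 0.0090.
z = (0.1370 − 0.16)/0.0090 = -0.0230/0.0090 = -2.56.
Two-sided p-value ≈ 2·Φ(−2.560) = 0.0105. With α = 0.1, reject H₀.

z = -2.56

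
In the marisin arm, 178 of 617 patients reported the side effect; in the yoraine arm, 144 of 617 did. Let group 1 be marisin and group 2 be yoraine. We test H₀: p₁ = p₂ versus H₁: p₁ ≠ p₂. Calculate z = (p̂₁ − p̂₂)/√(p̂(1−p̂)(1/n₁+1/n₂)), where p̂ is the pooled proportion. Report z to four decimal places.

z = 2.2040

p̂₁ = 178/617 = 0.2884927, p̂₂ = 144/617 = 0.2333874.
Pooled p̂ = (178+144)/(617+617) = 322/1234 = 0.2609400.
SE = √(p̂(1−p̂)(1/n₁+1/n₂)) = √(0.2609400·0.7390600·0.00324149) = √(0.000625123) = 0.0250025.
z = (0.2884927 − 0.2333874)/0.0250025 = 0.0551053/0.0250025 = 2.2040.
Two-sided p-value ≈ 2·Φ(−2.204) = 0.0275.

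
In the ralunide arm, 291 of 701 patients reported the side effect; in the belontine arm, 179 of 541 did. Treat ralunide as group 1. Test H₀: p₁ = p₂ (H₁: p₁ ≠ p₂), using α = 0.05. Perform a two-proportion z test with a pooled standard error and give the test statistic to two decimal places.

p̂₁ = 291/701 = 0.41512, p̂₂ = 179/541 = 0.33087.
Pooled p̂ = (291+179)/(701+541) = 470/1242 = 0.37842.
SE = √(p̂(1−p̂)(1/n₁+1/n₂)) = √(0.37842·0.62158·0.00327496) = √(0.000770333) = 0.02775.
z = (0.41512 − 0.33087)/0.02775 = 0.08425/0.02775 = 3.04.
Two-sided p-value ≈ 2·Φ(−3.036) = 0.0024; since p < α = 0.05, reject H₀.

z = 3.04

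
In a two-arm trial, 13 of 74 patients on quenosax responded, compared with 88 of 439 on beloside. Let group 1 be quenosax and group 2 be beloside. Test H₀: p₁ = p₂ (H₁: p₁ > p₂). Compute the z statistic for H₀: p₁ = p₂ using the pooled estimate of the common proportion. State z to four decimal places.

p̂₁ = 13/74 = 0.175676, p̂₂ = 88/439 = 0.200456.
Pooled p̂ = (13+88)/(74+439) = 101/513 = 0.196881.
SE = √(p̂(1−p̂)(1/n₁+1/n₂)) = √(0.196881·0.803119·0.0157914) = √(0.00249692) = 0.049969.
z = (0.175676 − 0.200456)/0.049969 = -0.024780/0.049969 = -0.4959.

z = -0.4959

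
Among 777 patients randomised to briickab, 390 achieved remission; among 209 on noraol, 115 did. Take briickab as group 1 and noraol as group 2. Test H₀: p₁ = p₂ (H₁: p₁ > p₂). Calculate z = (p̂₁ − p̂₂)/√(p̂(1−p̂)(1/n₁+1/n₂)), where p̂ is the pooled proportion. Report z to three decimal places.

z = -1.240

p̂₁ = 390/777 = 0.50193, p̂₂ = 115/209 = 0.55024.
Pooled p̂ = (390+115)/(777+209) = 505/986 = 0.51217.
SE = √(0.249852 × 0.00607169) = 0.03895.
z = (0.50193 − 0.55024)/0.03895 = -0.04831/0.03895 = -1.240.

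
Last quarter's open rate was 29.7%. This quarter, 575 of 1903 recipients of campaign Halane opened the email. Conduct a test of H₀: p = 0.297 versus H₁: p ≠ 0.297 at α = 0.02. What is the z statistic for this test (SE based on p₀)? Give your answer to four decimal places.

p̂ = 575/1903 = 0.3021545.
SE = √(p₀(1−p₀)/n) = √(0.20879/1903) = 0.0104746.
z = (0.3021545 − 0.297)/0.0104746 = 0.0051545/0.0104746 = 0.4921.
Two-sided p-value ≈ 2·Φ(−0.492) = 0.6227; since p > α = 0.02, fail to reject H₀.

z = 0.4921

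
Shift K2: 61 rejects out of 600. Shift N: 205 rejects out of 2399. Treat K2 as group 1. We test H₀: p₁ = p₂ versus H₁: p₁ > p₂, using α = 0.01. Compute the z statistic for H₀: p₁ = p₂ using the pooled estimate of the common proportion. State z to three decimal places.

p̂₁ = 61/600 = 0.1016667, p̂₂ = 205/2399 = 0.0854523.
Pooled p̂ = (61+205)/(600+2399) = 266/2999 = 0.0886962.
SE = √(p̂(1−p̂)(1/n₁+1/n₂)) = √(0.0886962·0.9113038·0.00208351) = √(0.000168408) = 0.0129772.
z = (0.1016667 − 0.0854523)/0.0129772 = 0.0162144/0.0129772 = 1.249.
p-value = P(Z > 1.249) ≈ 0.1058. With α = 0.01, fail to reject H₀.

z = 1.249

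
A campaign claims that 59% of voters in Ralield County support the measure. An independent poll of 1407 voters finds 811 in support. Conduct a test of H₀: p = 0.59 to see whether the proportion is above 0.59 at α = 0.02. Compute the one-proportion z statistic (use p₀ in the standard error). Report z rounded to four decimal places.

p̂ = 811/1407 ≈ 0.576404.
SE = √(p₀(1−p₀)/n) = √(0.2419/1407) = 0.013112.
z = (0.576404 − 0.59)/0.013112 = -0.013596/0.013112 = -1.0369.
p-value = P(Z > -1.037) ≈ 0.8501; since p > α = 0.02, fail to reject H₀.

z = -1.0369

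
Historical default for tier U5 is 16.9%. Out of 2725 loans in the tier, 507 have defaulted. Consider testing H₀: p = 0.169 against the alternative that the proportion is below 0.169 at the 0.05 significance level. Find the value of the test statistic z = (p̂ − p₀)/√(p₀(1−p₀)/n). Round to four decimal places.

p̂ = 507/2725 ≈ 0.186055.
SE = √(p₀(1−p₀)/n) = √(0.14044/2725) = 0.007179.
z = (0.186055 − 0.169)/0.007179 = 0.017055/0.007179 = 2.3757.
p-value = P(Z < 2.376) ≈ 0.9912, so at α = 0.05 we fail to reject H₀.

z = 2.3757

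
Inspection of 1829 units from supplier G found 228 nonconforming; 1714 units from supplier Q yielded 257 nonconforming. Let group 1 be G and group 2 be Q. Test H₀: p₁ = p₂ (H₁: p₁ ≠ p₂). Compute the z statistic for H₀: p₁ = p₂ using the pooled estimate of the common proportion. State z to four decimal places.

z = -2.1880

p̂₁ = 228/1829 = 0.124658, p̂₂ = 257/1714 = 0.149942.
Pooled p̂ = (228+257)/(1829+1714) = 485/3543 = 0.136890.
SE = √(0.118151 × 0.00113018) = 0.011556.
z = (0.124658 − 0.149942)/0.011556 = -0.025284/0.011556 = -2.1880.
p-value = 2·P(Z > 2.188) ≈ 0.0287.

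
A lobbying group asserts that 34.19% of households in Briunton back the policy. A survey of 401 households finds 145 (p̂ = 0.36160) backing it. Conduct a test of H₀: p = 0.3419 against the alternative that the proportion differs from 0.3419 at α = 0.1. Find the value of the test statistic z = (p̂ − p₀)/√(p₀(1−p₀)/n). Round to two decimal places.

z = 0.83

p̂ = 145/401 ≈ 0.3616.
Standard error under H₀: √(0.3419×0.6581/401) = 0.0237.
z = (0.3616 − 0.3419)/0.0237 = 0.0197/0.0237 = 0.83.
p-value = 2·P(Z > 0.831) ≈ 0.4057. With α = 0.1, fail to reject H₀.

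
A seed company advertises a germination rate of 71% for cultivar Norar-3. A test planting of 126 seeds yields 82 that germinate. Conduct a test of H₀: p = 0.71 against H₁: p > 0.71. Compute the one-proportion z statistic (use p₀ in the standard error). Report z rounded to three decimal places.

p̂ = 82/126 ≈ 0.65079.
Standard error under H₀: √(0.71×0.29/126) = 0.04042.
z = (0.65079 − 0.71)/0.04042 = -0.05921/0.04042 = -1.465.
p-value = P(Z > -1.465) ≈ 0.9285.

z = -1.465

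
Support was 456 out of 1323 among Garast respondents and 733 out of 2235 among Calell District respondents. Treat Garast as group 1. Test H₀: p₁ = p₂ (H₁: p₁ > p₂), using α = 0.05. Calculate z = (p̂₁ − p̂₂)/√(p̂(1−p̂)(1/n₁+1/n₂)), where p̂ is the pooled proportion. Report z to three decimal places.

z = 1.021

p̂₁ = 456/1323 = 0.34467, p̂₂ = 733/2235 = 0.32796.
Pooled p̂ = (456+733)/(1323+2235) = 1189/3558 = 0.33418.
SE = √(0.222503 × 0.00120329) = 0.01636.
z = (0.34467 − 0.32796)/0.01636 = 0.01671/0.01636 = 1.021.
p-value = P(Z > 1.021) ≈ 0.1536; since p > α = 0.05, fail to reject H₀.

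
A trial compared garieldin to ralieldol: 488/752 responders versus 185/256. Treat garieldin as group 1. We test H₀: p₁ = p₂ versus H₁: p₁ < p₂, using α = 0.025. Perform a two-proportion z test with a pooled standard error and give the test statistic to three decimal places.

p̂₁ = 488/752 ≈ 0.64894, p̂₂ = 185/256 ≈ 0.72266.
Pooled p̂ = (488+185)/(752+256) = 673/1008 = 0.66766.
SE = √(p̂(1−p̂)(1/n₁+1/n₂)) = √(0.66766·0.33234·0.00523604) = √(0.00116183) = 0.03409.
z = (0.64894 − 0.72266)/0.03409 = -0.07372/0.03409 = -2.163.
p-value = P(Z < -2.163) ≈ 0.0153, so at α = 0.025 we reject H₀.

z = -2.163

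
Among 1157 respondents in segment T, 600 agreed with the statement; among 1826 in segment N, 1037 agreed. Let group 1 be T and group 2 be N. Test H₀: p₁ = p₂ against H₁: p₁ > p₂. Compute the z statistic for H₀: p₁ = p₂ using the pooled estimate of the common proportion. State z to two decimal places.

z = -2.64

p̂₁ = 600/1157 = 0.5186, p̂₂ = 1037/1826 = 0.5679.
Pooled p̂ = (600+1037)/(1157+1826) = 1637/2983 = 0.5488.
SE = √(0.247621 × 0.00141195) = 0.0187.
z = (0.5186 − 0.5679)/0.0187 = -0.0493/0.0187 = -2.64.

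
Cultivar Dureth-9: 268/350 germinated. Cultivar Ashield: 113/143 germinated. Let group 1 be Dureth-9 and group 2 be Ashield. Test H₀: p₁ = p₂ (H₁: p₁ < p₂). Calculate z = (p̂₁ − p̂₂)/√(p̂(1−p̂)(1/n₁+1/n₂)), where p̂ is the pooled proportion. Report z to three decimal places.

z = -0.589

p̂₁ = 268/350 ≈ 0.76571, p̂₂ = 113/143 ≈ 0.79021.
Pooled p̂ = (268+113)/(350+143) = 381/493 = 0.77282.
SE = √(p̂(1−p̂)(1/n₁+1/n₂)) = √(0.77282·0.22718·0.00985015) = √(0.00172939) = 0.04159.
z = (0.76571 − 0.79021)/0.04159 = -0.02450/0.04159 = -0.589.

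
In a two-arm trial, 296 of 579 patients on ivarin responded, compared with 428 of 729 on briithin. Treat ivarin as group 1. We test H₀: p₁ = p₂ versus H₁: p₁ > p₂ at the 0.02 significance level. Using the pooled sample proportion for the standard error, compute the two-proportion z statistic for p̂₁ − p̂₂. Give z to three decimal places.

p̂₁ = 296/579 = 0.51123, p̂₂ = 428/729 = 0.58711.
Pooled p̂ = (296+428)/(579+729) = 724/1308 = 0.55352.
SE = √(p̂(1−p̂)(1/n₁+1/n₂)) = √(0.55352·0.44648·0.00309886) = √(0.000765839) = 0.02767.
z = (0.51123 − 0.58711)/0.02767 = -0.07588/0.02767 = -2.742.
p-value = P(Z > -2.742) ≈ 0.9969, so at α = 0.02 we fail to reject H₀.

z = -2.742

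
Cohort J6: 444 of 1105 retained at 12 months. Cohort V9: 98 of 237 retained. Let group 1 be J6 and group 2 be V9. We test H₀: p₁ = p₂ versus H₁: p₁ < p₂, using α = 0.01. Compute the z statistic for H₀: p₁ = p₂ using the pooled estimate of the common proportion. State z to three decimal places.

z = -0.333

p̂₁ = 444/1105 = 0.40181, p̂₂ = 98/237 = 0.41350.
Pooled p̂ = (444+98)/(1105+237) = 542/1342 = 0.40387.
SE = √(0.24076 × 0.00512439) = 0.03512.
z = (0.40181 − 0.41350)/0.03512 = -0.01169/0.03512 = -0.333.
p-value = P(Z < -0.333) ≈ 0.3696, so at α = 0.01 we fail to reject H₀.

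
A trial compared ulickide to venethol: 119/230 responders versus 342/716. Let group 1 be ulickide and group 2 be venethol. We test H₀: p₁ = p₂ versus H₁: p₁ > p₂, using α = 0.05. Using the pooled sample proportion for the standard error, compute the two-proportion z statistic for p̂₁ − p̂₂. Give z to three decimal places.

z = 1.049

p̂₁ = 119/230 = 0.51739, p̂₂ = 342/716 = 0.47765.
Pooled p̂ = (119+342)/(230+716) = 461/946 = 0.48732.
SE = √(p̂(1−p̂)(1/n₁+1/n₂)) = √(0.48732·0.51268·0.00574447) = √(0.00143519) = 0.03788.
z = (0.51739 − 0.47765)/0.03788 = 0.03974/0.03788 = 1.049.
p-value = P(Z > 1.049) ≈ 0.1471; since p > α = 0.05, fail to reject H₀.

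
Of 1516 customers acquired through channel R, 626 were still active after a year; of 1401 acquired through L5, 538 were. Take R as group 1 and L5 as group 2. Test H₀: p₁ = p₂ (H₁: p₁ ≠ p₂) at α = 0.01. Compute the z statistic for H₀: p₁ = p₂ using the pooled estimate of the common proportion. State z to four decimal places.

p̂₁ = 626/1516 ≈ 0.4129288, p̂₂ = 538/1401 ≈ 0.3840114.
Pooled p̂ = (626+538)/(1516+1401) = 1164/2917 = 0.3990401.
SE = √(p̂(1−p̂)(1/n₁+1/n₂)) = √(0.3990401·0.6009599·0.00137341) = √(0.000329353) = 0.0181481.
z = (0.4129288 − 0.3840114)/0.0181481 = 0.0289174/0.0181481 = 1.5934.
p-value = 2·P(Z > 1.593) ≈ 0.1111, so at α = 0.01 we fail to reject H₀.

z = 1.5934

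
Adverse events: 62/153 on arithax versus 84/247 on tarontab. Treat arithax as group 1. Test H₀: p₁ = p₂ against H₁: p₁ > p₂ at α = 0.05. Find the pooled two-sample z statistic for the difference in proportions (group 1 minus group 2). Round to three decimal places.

p̂₁ = 62/153 ≈ 0.40523, p̂₂ = 84/247 ≈ 0.34008.
Pooled p̂ = (62+84)/(153+247) = 146/400 = 0.36500.
SE = √(0.231775 × 0.0105845) = 0.04953.
z = (0.40523 − 0.34008)/0.04953 = 0.06515/0.04953 = 1.315.
p-value = P(Z > 1.315) ≈ 0.0942; since p > α = 0.05, fail to reject H₀.

z = 1.315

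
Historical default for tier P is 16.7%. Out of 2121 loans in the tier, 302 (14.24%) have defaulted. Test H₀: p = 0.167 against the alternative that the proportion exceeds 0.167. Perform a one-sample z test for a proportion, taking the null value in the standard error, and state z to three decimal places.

p̂ = 302/2121 = 0.142386.
Standard error under H₀: √(0.167×0.833/2121) = 0.008099.
z = (0.142386 − 0.167)/0.008099 = -0.024614/0.008099 = -3.039.
p-value = P(Z > -3.039) ≈ 0.9988.

z = -3.039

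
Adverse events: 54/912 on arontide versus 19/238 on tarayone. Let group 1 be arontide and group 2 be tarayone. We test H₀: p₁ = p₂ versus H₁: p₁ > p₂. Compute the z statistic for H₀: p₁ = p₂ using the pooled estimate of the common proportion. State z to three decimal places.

z = -1.162

p̂₁ = 54/912 = 0.05921, p̂₂ = 19/238 = 0.07983.
Pooled p̂ = (54+19)/(912+238) = 73/1150 = 0.06348.
SE = √(0.0594488 × 0.00529817) = 0.01775.
z = (0.05921 − 0.07983)/0.01775 = -0.02062/0.01775 = -1.162.
p-value = P(Z > -1.162) ≈ 0.8774.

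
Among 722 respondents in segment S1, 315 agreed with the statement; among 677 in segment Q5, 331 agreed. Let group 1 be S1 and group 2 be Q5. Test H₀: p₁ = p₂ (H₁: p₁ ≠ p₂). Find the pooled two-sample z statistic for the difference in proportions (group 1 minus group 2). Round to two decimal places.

p̂₁ = 315/722 = 0.4363, p̂₂ = 331/677 = 0.4889.
Pooled p̂ = (315+331)/(722+677) = 646/1399 = 0.4618.
SE = √(0.248538 × 0.00286215) = 0.0267.
z = (0.4363 − 0.4889)/0.0267 = -0.0526/0.0267 = -1.97.
p-value = 2·P(Z > 1.973) ≈ 0.0484.

z = -1.97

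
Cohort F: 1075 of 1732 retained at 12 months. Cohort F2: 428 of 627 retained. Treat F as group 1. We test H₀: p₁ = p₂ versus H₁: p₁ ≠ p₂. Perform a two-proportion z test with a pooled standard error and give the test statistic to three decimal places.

p̂₁ = 1075/1732 = 0.62067, p̂₂ = 428/627 = 0.68262.
Pooled p̂ = (1075+428)/(1732+627) = 1503/2359 = 0.63713.
SE = √(p̂(1−p̂)(1/n₁+1/n₂)) = √(0.63713·0.36287·0.00217226) = √(0.000502215) = 0.02241.
z = (0.62067 − 0.68262)/0.02241 = -0.06195/0.02241 = -2.764.
p-value = 2·P(Z > 2.764) ≈ 0.0057.

z = -2.764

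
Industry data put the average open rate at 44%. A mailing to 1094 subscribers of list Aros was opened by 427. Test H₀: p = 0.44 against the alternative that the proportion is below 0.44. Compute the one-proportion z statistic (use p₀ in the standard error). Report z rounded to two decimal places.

p̂ = 427/1094 ≈ 0.3903.
Standard error under H₀: √(0.44×0.56/1094) = 0.0150.
z = (0.3903 − 0.44)/0.0150 = -0.0497/0.0150 = -3.31.
p-value = P(Z < -3.311) ≈ 0.0005.

z = -3.31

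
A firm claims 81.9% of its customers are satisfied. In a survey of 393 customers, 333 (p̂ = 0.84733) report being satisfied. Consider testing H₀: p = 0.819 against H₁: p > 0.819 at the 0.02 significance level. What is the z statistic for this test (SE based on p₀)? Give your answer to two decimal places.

p̂ = 333/393 ≈ 0.8473.
Under H₀, SE = √(0.819·0.181/393) = √(0.000377198) = 0.0194.
z = (0.8473 − 0.819)/0.0194 = 0.0283/0.0194 = 1.46.
p-value = P(Z > 1.459) ≈ 0.0723. With α = 0.02, fail to reject H₀.

z = 1.46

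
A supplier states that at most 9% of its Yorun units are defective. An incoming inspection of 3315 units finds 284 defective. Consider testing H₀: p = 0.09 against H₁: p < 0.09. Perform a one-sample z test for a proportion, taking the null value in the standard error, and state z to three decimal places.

p̂ = 284/3315 = 0.08567.
SE = √(p₀(1−p₀)/n) = √(0.0819/3315) = 0.00497.
z = (0.08567 − 0.09)/0.00497 = -0.00433/0.00497 = -0.871.

z = -0.871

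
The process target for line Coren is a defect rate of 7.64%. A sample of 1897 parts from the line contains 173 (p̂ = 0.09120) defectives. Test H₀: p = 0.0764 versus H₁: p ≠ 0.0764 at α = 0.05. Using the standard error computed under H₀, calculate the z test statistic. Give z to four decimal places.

z = 2.4261

p̂ = 173/1897 ≈ 0.091197.
Under H₀, SE = √(0.0764·0.9236/1897) = √(3.71972e-05) = 0.006099.
z = (0.091197 − 0.0764)/0.006099 = 0.014797/0.006099 = 2.4261.
Two-sided p-value ≈ 2·Φ(−2.426) = 0.0153. With α = 0.05, reject H₀.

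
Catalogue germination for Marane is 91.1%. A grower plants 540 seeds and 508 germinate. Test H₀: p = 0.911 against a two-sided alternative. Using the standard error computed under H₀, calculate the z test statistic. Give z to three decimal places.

z = 2.427

p̂ = 508/540 ≈ 0.940741.
Under H₀, SE = √(0.911·0.089/540) = √(0.000150146) = 0.012253.
z = (0.940741 − 0.911)/0.012253 = 0.029741/0.012253 = 2.427.
Two-sided p-value ≈ 2·Φ(−2.427) = 0.0152.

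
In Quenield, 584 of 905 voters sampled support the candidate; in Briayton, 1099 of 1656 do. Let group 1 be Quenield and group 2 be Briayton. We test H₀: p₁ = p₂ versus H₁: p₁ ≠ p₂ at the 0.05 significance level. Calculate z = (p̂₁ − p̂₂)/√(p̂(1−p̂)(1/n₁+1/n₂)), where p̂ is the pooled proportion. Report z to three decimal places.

z = -0.935

p̂₁ = 584/905 = 0.64530, p̂₂ = 1099/1656 = 0.66365.
Pooled p̂ = (584+1099)/(905+1656) = 1683/2561 = 0.65717.
SE = √(0.225299 × 0.00170884) = 0.01962.
z = (0.64530 − 0.66365)/0.01962 = -0.01835/0.01962 = -0.935.
Two-sided p-value ≈ 2·Φ(−0.935) = 0.3499; since p > α = 0.05, fail to reject H₀.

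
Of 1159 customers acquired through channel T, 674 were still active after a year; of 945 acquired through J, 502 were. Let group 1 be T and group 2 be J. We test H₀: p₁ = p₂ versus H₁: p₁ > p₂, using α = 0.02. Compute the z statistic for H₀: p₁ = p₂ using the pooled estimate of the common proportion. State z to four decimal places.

z = 2.3122

p̂₁ = 674/1159 = 0.581536, p̂₂ = 502/945 = 0.531217.
Pooled p̂ = (674+502)/(1159+945) = 1176/2104 = 0.558935.
SE = √(0.246527 × 0.00192101) = 0.021762.
z = (0.581536 − 0.531217)/0.021762 = 0.050319/0.021762 = 2.3122.
p-value = P(Z > 2.312) ≈ 0.0104, so at α = 0.02 we reject H₀.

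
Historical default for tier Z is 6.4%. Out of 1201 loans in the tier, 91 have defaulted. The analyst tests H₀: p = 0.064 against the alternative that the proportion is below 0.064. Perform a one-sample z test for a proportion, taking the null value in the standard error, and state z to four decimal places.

z = 1.6666

p̂ = 91/1201 ≈ 0.0757702.
SE = √(p₀(1−p₀)/n) = √(0.059904/1201) = 0.0070625.
z = (0.0757702 − 0.064)/0.0070625 = 0.0117702/0.0070625 = 1.6666.
p-value = P(Z < 1.667) ≈ 0.9522.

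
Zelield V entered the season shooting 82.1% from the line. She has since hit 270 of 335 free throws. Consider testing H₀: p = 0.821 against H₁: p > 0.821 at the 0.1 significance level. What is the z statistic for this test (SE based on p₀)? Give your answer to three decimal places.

p̂ = 270/335 = 0.80597.
Under H₀, SE = √(0.821·0.179/335) = √(0.000438684) = 0.02094.
z = (0.80597 − 0.821)/0.02094 = -0.01503/0.02094 = -0.718.
p-value = P(Z > -0.718) ≈ 0.7635. With α = 0.1, fail to reject H₀.

z = -0.718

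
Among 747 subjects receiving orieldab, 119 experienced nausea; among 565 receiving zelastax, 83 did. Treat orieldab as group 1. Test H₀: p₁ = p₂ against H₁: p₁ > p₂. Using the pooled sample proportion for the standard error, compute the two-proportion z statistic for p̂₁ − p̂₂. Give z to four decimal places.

p̂₁ = 119/747 = 0.159304, p̂₂ = 83/565 = 0.146903.
Pooled p̂ = (119+83)/(747+565) = 202/1312 = 0.153963.
SE = √(p̂(1−p̂)(1/n₁+1/n₂)) = √(0.153963·0.846037·0.0031086) = √(0.000404922) = 0.020123.
z = (0.159304 − 0.146903)/0.020123 = 0.012401/0.020123 = 0.6163.

z = 0.6163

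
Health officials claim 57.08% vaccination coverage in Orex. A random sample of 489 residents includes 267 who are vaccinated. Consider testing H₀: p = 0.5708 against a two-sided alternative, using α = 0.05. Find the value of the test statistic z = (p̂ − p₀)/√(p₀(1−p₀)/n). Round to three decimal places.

z = -1.107

p̂ = 267/489 = 0.546012.
Standard error under H₀: √(0.5708×0.4292/489) = 0.022383.
z = (0.546012 − 0.5708)/0.022383 = -0.024788/0.022383 = -1.107.
Two-sided p-value ≈ 2·Φ(−1.107) = 0.2681. With α = 0.05, fail to reject H₀.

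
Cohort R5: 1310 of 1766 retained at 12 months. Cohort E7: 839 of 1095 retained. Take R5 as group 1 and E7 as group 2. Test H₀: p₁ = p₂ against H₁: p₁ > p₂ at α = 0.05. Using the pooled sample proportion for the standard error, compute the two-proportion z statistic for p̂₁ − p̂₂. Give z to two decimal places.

p̂₁ = 1310/1766 = 0.7418, p̂₂ = 839/1095 = 0.7662.
Pooled p̂ = (1310+839)/(1766+1095) = 2149/2861 = 0.7511.
SE = √(0.186931 × 0.00147949) = 0.0166.
z = (0.7418 − 0.7662)/0.0166 = -0.0244/0.0166 = -1.47.
p-value = P(Z > -1.468) ≈ 0.9290; since p > α = 0.05, fail to reject H₀.

z = -1.47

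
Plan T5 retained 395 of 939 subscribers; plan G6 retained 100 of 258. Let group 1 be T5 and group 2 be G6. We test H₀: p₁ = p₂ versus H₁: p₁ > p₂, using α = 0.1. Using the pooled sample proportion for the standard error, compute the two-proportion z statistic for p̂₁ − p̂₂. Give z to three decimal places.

z = 0.955

p̂₁ = 395/939 = 0.42066, p̂₂ = 100/258 = 0.38760.
Pooled p̂ = (395+100)/(939+258) = 495/1197 = 0.41353.
SE = √(p̂(1−p̂)(1/n₁+1/n₂)) = √(0.41353·0.58647·0.00494093) = √(0.00119829) = 0.03462.
z = (0.42066 − 0.38760)/0.03462 = 0.03306/0.03462 = 0.955.
p-value = P(Z > 0.955) ≈ 0.1698, so at α = 0.1 we fail to reject H₀.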